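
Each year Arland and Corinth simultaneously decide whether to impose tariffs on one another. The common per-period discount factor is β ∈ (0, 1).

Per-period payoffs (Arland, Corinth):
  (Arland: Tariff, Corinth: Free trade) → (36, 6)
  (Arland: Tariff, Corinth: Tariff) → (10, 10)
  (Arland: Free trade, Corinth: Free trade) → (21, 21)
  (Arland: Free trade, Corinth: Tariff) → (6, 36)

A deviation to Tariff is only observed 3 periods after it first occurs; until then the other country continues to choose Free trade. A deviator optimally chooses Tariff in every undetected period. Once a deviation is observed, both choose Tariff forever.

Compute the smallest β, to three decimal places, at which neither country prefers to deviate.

Deviating for the 3 undetected periods gains 36−21 = 15 per period over cooperation, then loses 21−10 = 11 per period forever once punishment starts.
Gain: 15(1 + β + … + β^2); loss: 11·β^3/(1−β).
No profitable deviation ⇔ 15(1−β^3) ≤ 11·β^3, i.e. β^3 ≥ 15/(15+11) = 15/26.
Hence β ≥ (15/26)^(1/3) ≈ 0.832.

0.832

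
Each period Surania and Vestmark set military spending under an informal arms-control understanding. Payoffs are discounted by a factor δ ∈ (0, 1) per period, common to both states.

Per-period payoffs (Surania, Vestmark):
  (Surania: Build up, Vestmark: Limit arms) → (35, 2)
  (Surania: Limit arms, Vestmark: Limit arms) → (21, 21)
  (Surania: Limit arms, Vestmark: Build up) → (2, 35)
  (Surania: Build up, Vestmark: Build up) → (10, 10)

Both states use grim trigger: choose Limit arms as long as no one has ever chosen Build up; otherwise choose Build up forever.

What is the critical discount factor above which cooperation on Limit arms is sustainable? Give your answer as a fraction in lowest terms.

14/25

21/(1−δ) ≥ 35 + 10δ/(1−δ)
21 ≥ 35 − 25δ
δ ≥ 14/25.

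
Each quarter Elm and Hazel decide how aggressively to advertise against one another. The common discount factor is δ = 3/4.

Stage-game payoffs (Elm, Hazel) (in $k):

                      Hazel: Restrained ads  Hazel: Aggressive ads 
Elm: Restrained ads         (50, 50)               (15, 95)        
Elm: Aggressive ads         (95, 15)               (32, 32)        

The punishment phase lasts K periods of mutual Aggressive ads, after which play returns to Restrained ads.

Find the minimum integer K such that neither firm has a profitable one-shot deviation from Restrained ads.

IC: δ(1−δ^K)/(1−δ) ≥ (95−50)/(50−32) = 5/2.
With δ = 3/4: need 1 − δ^K ≥ 5/2·(1−3/4)/(3/4), i.e. δ^K ≤ 0.1667.
Since (3/4)^6 = 0.1780 and (3/4)^7 = 0.1335, the smallest such K is 7.

7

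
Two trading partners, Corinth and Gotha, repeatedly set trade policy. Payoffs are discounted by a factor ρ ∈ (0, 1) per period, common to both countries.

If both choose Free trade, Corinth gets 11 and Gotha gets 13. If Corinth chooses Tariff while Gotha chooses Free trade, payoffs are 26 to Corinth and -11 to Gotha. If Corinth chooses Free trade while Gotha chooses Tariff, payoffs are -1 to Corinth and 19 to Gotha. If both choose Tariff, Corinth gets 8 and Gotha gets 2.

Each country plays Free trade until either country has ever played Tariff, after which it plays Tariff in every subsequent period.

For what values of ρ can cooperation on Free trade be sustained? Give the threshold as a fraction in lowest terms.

5/6

For Corinth: deviation gain 26−11 = 15, per-period punishment loss 11−8 = 3. IC gives ρ ≥ 15/18 = 5/6.
For Gotha: gain 6, loss 11 per period, so ρ ≥ 6/17.
The tighter constraint is Corinth's, so cooperation needs ρ ≥ 5/6.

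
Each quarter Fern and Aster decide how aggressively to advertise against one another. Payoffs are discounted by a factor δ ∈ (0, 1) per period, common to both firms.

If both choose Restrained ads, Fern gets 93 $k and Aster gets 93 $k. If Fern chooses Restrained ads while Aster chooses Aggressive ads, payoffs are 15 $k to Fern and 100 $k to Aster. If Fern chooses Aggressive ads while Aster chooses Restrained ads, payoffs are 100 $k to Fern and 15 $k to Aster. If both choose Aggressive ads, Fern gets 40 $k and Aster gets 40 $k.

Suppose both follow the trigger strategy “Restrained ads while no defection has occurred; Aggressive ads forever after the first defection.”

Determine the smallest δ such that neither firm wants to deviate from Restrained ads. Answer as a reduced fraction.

7/60

93/(1−δ) ≥ 100 + 40δ/(1−δ)
93 ≥ 100 − 60δ
δ ≥ 7/60.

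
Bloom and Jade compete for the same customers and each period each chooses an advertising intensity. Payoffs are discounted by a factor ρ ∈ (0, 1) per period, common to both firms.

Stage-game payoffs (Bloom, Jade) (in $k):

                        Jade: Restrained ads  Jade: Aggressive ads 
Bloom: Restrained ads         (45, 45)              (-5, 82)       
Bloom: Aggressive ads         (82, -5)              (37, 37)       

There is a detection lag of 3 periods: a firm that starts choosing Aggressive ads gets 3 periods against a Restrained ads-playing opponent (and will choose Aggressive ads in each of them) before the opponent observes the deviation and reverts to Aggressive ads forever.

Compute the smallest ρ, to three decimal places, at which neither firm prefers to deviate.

A deviator earns 82 for 3 periods, then 37 forever; cooperating earns 45 forever. Multiplying the IC by (1−ρ):
45 ≥ 82(1−ρ^3) + 37ρ^3, so 45·ρ^3 ≥ 37 and ρ^3 ≥ 37/45.
ρ ≥ (37/45)^(1/3) ≈ 0.937.

0.937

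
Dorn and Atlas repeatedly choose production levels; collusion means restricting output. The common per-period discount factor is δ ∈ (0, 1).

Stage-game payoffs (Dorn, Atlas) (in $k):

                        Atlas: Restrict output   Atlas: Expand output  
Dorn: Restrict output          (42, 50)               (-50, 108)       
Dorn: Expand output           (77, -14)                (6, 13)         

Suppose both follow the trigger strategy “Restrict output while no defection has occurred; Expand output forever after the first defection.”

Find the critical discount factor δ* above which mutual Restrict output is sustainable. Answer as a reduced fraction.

58/95

Dorn: cooperation gives 42 each period; deviation gives 77 once then 6 forever.
  42/(1−δ) ≥ 77 + 6δ/(1−δ) ⇒ δ ≥ 35/71.
Atlas: cooperation gives 50 each period; deviation gives 108 once then 13 forever.
  δ ≥ 58/95.
Both must hold, so the binding constraint is Atlas's: δ ≥ 58/95.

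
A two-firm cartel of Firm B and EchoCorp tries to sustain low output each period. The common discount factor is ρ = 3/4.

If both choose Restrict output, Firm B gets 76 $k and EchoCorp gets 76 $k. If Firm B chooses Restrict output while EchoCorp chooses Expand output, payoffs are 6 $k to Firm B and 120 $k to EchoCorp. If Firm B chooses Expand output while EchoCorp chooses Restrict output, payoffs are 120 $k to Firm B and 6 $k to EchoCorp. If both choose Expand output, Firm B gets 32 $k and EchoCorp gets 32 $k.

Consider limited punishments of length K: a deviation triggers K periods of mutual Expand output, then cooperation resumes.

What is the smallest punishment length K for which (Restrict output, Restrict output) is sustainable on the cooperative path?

2

No profitable deviation requires (76−32)(ρ+…+ρ^K) ≥ 120−76, i.e. ρ+…+ρ^K ≥ 1 ≈ 1.0000.
With ρ = 3/4, the partial sums are K=1: 0.7500, K=2: 1.3125.
K = 2 is the first length at which the sum reaches 1.0000.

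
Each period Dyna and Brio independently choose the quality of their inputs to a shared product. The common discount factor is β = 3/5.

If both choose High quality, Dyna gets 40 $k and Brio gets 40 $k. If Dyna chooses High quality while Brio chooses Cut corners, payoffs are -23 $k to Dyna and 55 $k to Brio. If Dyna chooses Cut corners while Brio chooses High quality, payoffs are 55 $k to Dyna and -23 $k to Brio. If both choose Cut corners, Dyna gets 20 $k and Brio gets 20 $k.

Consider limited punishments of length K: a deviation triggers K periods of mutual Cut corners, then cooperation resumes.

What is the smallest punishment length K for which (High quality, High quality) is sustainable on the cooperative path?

Need Σ_{k=1}^{K} β^k ≥ (55−40)/(40−20) = 0.7500 at β = 3/5.
At K = 1 the sum is 0.6000 < 0.7500; at K = 2 it is 0.9600 ≥ 0.7500.
So the minimum punishment length is K = 2.

2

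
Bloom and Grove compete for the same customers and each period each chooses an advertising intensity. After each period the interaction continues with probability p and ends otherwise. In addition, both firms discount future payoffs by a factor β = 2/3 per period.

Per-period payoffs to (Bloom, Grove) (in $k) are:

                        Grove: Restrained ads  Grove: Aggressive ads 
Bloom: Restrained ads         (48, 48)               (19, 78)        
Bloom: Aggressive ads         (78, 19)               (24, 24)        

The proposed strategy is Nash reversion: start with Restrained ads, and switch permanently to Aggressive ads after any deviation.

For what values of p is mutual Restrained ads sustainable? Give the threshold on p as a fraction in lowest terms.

Expected continuation weight on next period's payoff is β·p = 2/3·p, which plays the role of the discount factor.
Cooperation requires 2/3·p ≥ (78−48)/(78−24) = 5/9, hence p ≥ 5/6.

5/6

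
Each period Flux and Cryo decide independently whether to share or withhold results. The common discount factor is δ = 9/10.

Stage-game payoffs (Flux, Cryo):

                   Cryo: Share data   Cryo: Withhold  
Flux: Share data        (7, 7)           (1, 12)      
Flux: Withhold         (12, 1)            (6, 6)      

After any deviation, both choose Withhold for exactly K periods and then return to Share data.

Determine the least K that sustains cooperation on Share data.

8

Need Σ_{k=1}^{K} δ^k ≥ (12−7)/(7−6) = 5.0000 at δ = 9/10.
At K = 7 the sum is 4.6953 < 5.0000; at K = 8 it is 5.1258 ≥ 5.0000.
So the minimum punishment length is K = 8.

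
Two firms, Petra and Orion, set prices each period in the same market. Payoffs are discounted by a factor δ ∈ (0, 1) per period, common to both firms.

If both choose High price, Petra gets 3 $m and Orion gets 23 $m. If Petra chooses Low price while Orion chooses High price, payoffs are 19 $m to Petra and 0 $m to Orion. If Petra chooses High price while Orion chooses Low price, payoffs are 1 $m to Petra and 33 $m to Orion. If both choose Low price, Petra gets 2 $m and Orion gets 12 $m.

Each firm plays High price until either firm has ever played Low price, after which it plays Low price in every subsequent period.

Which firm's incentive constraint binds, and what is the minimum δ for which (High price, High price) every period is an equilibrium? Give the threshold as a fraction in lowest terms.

Petra; δ ≥ 16/17

Petra: cooperation gives 3 each period; deviation gives 19 once then 2 forever.
  3/(1−δ) ≥ 19 + 2δ/(1−δ) ⇒ δ ≥ 16/17.
Orion: cooperation gives 23 each period; deviation gives 33 once then 12 forever.
  δ ≥ 10/21.
Both must hold, so the binding constraint is Petra's: δ ≥ 16/17.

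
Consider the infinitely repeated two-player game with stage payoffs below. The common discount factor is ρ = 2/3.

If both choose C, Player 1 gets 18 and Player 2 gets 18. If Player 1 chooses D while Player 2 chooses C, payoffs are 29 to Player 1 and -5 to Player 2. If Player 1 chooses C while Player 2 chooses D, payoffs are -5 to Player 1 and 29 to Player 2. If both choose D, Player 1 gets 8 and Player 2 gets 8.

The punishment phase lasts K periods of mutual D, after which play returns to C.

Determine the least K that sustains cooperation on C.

Need Σ_{k=1}^{K} ρ^k ≥ (29−18)/(18−8) = 1.1000 at ρ = 2/3.
At K = 1 the sum is 0.6667 < 1.1000; at K = 2 it is 1.1111 ≥ 1.1000.
So the minimum punishment length is K = 2.

2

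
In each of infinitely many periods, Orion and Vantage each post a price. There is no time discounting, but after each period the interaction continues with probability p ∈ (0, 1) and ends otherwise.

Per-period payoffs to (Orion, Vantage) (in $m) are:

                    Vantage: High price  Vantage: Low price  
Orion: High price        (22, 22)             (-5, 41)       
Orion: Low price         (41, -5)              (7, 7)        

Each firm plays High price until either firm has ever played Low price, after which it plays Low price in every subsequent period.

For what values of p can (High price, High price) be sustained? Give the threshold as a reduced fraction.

19/34

With no time discounting, the continuation probability p plays the role of the discount factor.
Grim-trigger IC: 22/(1−p) ≥ 41 + 7p/(1−p) ⇒ p ≥ (41−22)/(41−7) = 19/34.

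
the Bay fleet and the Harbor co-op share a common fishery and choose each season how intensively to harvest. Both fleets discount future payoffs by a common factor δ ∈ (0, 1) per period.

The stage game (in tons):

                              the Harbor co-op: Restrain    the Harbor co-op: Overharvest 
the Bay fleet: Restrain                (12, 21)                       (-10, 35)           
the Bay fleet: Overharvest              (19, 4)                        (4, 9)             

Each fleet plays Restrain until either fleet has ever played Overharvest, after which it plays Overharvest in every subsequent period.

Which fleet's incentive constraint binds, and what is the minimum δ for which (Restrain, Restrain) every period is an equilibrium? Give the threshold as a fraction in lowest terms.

the Harbor co-op; δ ≥ 7/13

the Bay fleet's threshold: (19−12)/(19−4) = 7/15.
the Harbor co-op's threshold: (35−21)/(35−9) = 7/13.
7/15 < 7/13, so the Harbor co-op binds and δ* = 7/13.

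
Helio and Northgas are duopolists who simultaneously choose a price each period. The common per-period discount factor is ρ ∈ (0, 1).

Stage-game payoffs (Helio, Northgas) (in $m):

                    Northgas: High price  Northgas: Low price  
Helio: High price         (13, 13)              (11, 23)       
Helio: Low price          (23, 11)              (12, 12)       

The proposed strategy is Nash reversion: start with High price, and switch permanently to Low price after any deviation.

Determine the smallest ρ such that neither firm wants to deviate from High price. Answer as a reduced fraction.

10/11

One-period gain from deviating is 23 − 13 = 10. The loss is 13 − 12 = 1 in every subsequent period, with present value 1·ρ/(1−ρ).
Deviation is unprofitable when 1·ρ/(1−ρ) ≥ 10, i.e. ρ/(1−ρ) ≥ 10.
Equivalently ρ ≥ 10/(10+1) = 10/11.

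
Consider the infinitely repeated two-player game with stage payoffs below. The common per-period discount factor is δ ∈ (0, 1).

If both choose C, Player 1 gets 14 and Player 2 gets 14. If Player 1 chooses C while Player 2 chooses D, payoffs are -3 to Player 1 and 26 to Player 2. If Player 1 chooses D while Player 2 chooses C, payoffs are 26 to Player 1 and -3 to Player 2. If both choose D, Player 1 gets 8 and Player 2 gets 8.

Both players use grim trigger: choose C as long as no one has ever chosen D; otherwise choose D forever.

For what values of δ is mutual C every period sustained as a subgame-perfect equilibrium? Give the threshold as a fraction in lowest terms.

Cooperation forever yields 14 each period: 14/(1−δ).
Deviating yields 26 once, then 8 forever: 26 + 8δ/(1−δ).
No profitable deviation requires 14/(1−δ) ≥ 26 + 8δ/(1−δ).
Multiplying by (1−δ): 14 ≥ 26(1−δ) + 8δ = 26 − 18δ.
So 18δ ≥ 12, i.e. δ ≥ 12/18 = 2/3.

2/3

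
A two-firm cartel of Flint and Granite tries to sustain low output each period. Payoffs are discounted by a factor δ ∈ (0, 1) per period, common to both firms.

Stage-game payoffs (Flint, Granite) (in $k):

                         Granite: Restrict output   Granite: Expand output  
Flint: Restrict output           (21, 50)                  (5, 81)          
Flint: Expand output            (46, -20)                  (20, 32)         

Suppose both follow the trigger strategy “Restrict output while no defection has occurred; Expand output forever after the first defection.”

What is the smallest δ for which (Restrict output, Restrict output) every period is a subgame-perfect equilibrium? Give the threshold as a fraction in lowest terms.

25/26

Flint's threshold: (46−21)/(46−20) = 25/26.
Granite's threshold: (81−50)/(81−32) = 31/49.
25/26 > 31/49, so Flint binds and δ* = 25/26.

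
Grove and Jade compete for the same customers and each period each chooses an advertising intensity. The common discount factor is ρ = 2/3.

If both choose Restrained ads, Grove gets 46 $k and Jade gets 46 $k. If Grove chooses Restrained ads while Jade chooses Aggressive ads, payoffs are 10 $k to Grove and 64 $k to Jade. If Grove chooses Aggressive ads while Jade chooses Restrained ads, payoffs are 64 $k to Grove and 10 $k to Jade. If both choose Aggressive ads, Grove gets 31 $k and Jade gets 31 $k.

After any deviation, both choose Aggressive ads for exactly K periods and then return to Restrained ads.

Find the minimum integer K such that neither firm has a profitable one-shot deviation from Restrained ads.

3

IC: ρ(1−ρ^K)/(1−ρ) ≥ (64−46)/(46−31) = 6/5.
With ρ = 2/3: need 1 − ρ^K ≥ 6/5·(1−2/3)/(2/3), i.e. ρ^K ≤ 0.4000.
Since (2/3)^2 = 0.4444 and (2/3)^3 = 0.2963, the smallest such K is 3.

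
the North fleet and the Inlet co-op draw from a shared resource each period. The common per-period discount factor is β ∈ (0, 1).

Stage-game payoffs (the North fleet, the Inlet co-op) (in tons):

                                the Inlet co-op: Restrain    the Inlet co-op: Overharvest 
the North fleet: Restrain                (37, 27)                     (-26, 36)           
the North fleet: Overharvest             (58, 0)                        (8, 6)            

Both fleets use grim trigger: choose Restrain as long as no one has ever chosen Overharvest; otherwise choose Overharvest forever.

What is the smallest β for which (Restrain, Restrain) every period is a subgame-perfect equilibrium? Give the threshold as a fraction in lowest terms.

the North fleet's threshold: (58−37)/(58−8) = 21/50.
the Inlet co-op's threshold: (36−27)/(36−6) = 3/10.
21/50 > 3/10, so the North fleet binds and β* = 21/50.

21/50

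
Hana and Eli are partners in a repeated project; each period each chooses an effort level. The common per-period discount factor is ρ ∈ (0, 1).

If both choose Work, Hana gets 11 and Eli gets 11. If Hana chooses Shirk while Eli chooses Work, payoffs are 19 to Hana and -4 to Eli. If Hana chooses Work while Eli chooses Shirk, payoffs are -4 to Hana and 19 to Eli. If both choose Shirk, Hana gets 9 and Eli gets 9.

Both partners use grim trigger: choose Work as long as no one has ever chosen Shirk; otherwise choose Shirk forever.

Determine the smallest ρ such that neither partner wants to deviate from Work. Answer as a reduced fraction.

4/5

Cooperation forever yields 11 each period: 11/(1−ρ).
Deviating yields 19 once, then 9 forever: 19 + 9ρ/(1−ρ).
No profitable deviation requires 11/(1−ρ) ≥ 19 + 9ρ/(1−ρ).
Multiplying by (1−ρ): 11 ≥ 19(1−ρ) + 9ρ = 19 − 10ρ.
So 10ρ ≥ 8, i.e. ρ ≥ 8/10 = 4/5.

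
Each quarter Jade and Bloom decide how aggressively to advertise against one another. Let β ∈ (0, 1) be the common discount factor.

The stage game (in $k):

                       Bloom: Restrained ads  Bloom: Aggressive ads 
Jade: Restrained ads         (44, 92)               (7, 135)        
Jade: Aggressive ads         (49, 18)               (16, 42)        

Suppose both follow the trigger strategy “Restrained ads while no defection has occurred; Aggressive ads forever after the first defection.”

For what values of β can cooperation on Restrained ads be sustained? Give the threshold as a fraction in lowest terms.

Jade's threshold: (49−44)/(49−16) = 5/33.
Bloom's threshold: (135−92)/(135−42) = 43/93.
5/33 < 43/93, so Bloom binds and β* = 43/93.

43/93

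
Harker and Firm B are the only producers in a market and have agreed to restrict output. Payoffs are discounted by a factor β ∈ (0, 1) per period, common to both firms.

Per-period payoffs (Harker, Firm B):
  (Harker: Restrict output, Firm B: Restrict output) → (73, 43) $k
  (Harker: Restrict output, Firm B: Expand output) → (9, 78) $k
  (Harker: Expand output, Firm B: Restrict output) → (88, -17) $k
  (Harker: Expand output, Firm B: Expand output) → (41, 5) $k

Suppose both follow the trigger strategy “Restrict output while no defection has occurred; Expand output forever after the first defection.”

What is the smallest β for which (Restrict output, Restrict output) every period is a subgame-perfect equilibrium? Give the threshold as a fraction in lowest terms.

35/73

Harker: cooperation gives 73 each period; deviation gives 88 once then 41 forever.
  73/(1−β) ≥ 88 + 41β/(1−β) ⇒ β ≥ 15/47.
Firm B: cooperation gives 43 each period; deviation gives 78 once then 5 forever.
  β ≥ 35/73.
Both must hold, so the binding constraint is Firm B's: β ≥ 35/73.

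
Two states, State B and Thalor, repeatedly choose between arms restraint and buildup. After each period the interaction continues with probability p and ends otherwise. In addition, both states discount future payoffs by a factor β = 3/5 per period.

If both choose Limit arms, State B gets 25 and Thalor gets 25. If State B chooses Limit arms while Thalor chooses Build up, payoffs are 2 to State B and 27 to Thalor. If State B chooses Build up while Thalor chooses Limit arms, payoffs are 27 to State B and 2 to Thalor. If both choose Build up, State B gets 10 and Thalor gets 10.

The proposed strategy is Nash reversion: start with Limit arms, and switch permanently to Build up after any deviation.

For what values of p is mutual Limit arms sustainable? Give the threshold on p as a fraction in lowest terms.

10/51

Expected continuation weight on next period's payoff is β·p = 3/5·p, which plays the role of the discount factor.
Cooperation requires 3/5·p ≥ (27−25)/(27−10) = 2/17, hence p ≥ 10/51.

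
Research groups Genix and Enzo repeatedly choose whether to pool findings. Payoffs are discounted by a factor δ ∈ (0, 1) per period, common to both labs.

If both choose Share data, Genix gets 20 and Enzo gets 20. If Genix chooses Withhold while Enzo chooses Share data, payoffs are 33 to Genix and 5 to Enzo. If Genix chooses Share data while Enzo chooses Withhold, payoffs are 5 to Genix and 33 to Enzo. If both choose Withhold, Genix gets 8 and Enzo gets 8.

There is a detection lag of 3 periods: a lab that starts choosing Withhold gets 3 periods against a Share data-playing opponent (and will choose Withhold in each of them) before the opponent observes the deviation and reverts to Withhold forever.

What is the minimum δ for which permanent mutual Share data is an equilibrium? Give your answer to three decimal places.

A deviator earns 33 for 3 periods, then 8 forever; cooperating earns 20 forever. Multiplying the IC by (1−δ):
20 ≥ 33(1−δ^3) + 8δ^3, so 25·δ^3 ≥ 13 and δ^3 ≥ 13/25.
δ ≥ (13/25)^(1/3) ≈ 0.804.

0.804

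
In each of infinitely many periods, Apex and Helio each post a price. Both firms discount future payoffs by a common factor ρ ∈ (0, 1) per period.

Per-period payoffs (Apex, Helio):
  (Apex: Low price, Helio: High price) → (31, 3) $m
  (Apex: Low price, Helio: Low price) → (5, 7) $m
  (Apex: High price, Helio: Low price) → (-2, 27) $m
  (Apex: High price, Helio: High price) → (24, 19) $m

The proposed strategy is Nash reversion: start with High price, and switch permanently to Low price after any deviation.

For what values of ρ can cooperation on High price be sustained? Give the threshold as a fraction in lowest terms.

Apex: cooperation gives 24 each period; deviation gives 31 once then 5 forever.
  24/(1−ρ) ≥ 31 + 5ρ/(1−ρ) ⇒ ρ ≥ 7/26.
Helio: cooperation gives 19 each period; deviation gives 27 once then 7 forever.
  ρ ≥ 8/20 = 2/5.
Both must hold, so the binding constraint is Helio's: ρ ≥ 2/5.

2/5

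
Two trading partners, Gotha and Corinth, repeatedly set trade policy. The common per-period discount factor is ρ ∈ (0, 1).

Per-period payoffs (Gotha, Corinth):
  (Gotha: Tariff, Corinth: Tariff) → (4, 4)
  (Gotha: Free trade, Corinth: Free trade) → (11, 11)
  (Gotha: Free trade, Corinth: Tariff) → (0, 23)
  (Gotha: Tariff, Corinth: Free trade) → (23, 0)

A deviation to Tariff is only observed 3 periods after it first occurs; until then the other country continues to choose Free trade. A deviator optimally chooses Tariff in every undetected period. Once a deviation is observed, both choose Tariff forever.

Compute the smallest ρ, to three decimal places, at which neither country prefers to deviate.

Deviating for the 3 undetected periods gains 23−11 = 12 per period over cooperation, then loses 11−4 = 7 per period forever once punishment starts.
Gain: 12(1 + ρ + … + ρ^2); loss: 7·ρ^3/(1−ρ).
No profitable deviation ⇔ 12(1−ρ^3) ≤ 7·ρ^3, i.e. ρ^3 ≥ 12/(12+7) = 12/19.
Hence ρ ≥ (12/19)^(1/3) ≈ 0.858.

0.858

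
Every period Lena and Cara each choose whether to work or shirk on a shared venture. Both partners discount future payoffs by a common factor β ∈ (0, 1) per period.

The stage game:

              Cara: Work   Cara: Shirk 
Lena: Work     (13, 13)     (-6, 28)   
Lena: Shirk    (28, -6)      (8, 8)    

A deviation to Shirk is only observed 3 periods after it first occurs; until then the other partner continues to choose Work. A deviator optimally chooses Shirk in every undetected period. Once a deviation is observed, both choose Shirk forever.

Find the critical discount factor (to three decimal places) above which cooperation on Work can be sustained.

0.909

Deviating for the 3 undetected periods gains 28−13 = 15 per period over cooperation, then loses 13−8 = 5 per period forever once punishment starts.
Gain: 15(1 + β + … + β^2); loss: 5·β^3/(1−β).
No profitable deviation ⇔ 15(1−β^3) ≤ 5·β^3, i.e. β^3 ≥ 15/(15+5) = 3/4.
Hence β ≥ (3/4)^(1/3) ≈ 0.909.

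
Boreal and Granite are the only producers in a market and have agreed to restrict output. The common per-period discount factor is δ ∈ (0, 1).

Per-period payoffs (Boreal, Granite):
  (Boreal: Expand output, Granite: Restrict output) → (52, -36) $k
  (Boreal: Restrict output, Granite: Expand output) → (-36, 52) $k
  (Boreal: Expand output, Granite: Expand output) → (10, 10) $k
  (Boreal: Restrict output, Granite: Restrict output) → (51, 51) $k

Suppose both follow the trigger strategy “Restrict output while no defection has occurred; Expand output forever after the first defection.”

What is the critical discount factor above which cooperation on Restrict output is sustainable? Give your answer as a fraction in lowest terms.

1/42

Cooperation forever yields 51 each period: 51/(1−δ).
Deviating yields 52 once, then 10 forever: 52 + 10δ/(1−δ).
No profitable deviation requires 51/(1−δ) ≥ 52 + 10δ/(1−δ).
Multiplying by (1−δ): 51 ≥ 52(1−δ) + 10δ = 52 − 42δ.
So 42δ ≥ 1, i.e. δ ≥ 1/42.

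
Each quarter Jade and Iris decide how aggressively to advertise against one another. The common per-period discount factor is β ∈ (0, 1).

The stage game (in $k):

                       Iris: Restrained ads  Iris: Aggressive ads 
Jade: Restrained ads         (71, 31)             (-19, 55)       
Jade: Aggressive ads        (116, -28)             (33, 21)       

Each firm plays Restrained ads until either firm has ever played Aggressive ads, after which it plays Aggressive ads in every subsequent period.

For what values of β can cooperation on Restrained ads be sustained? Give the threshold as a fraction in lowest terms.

12/17

Jade: cooperation gives 71 each period; deviation gives 116 once then 33 forever.
  71/(1−β) ≥ 116 + 33β/(1−β) ⇒ β ≥ 45/83.
Iris: cooperation gives 31 each period; deviation gives 55 once then 21 forever.
  β ≥ 24/34 = 12/17.
Both must hold, so the binding constraint is Iris's: β ≥ 12/17.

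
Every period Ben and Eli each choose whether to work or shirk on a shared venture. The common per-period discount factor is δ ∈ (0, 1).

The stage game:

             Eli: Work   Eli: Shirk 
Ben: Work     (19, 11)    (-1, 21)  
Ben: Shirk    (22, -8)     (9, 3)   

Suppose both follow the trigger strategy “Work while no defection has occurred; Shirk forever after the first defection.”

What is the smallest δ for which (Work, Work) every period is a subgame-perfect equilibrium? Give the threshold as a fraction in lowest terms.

5/9

For Ben: deviation gain 22−19 = 3, per-period punishment loss 19−9 = 10. IC gives δ ≥ 3/13.
For Eli: gain 10, loss 8 per period, so δ ≥ 10/18 = 5/9.
The tighter constraint is Eli's, so cooperation needs δ ≥ 5/9.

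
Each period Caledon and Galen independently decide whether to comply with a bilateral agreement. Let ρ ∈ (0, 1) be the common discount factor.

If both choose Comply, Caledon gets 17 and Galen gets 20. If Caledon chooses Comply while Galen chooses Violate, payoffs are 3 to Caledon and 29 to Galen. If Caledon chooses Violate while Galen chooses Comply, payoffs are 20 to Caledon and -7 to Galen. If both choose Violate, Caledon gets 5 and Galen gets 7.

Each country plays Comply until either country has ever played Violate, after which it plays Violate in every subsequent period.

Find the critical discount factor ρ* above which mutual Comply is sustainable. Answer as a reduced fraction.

Caledon: cooperation gives 17 each period; deviation gives 20 once then 5 forever.
  17/(1−ρ) ≥ 20 + 5ρ/(1−ρ) ⇒ ρ ≥ 3/15 = 1/5.
Galen: cooperation gives 20 each period; deviation gives 29 once then 7 forever.
  ρ ≥ 9/22.
Both must hold, so the binding constraint is Galen's: ρ ≥ 9/22.

9/22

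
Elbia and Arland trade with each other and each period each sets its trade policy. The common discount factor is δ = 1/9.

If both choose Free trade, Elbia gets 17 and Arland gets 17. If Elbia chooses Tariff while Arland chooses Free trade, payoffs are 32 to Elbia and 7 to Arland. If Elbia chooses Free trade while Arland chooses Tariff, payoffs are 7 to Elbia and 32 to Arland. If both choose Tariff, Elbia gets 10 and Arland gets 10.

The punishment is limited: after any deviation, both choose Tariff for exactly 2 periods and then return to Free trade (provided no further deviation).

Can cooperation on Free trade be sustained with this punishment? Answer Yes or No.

Comparing payoff streams over the 3 periods until play realigns: cooperate → 17(1+δ+…+δ^2); deviate → 32 + 10(δ+…+δ^2).
Cooperation is sustained iff (17−10)(δ+…+δ^2) ≥ 32−17.
δ+…+δ^2 = 1/9·(1−(1/9)^2)/(1−1/9) = 0.1235, and (32−17)/(17−10) = 2.1429.
0.1235 < 2.1429, so cooperation is not sustainable.

No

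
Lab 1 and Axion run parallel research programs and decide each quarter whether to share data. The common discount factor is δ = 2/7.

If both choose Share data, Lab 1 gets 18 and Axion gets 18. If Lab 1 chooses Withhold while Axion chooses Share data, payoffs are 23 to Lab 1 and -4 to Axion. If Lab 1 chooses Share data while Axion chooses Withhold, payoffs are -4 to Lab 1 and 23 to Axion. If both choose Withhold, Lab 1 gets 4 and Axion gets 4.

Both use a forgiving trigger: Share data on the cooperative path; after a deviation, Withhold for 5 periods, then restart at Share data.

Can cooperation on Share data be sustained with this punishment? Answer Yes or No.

Yes

A one-shot deviation gives 23 now, then 4 for 5 periods, then back to 18.
Gain from deviating: (23−18) today; loss: (18−4) in each of the next 5 periods.
No-deviation condition: (18−4)(δ+…+δ^5) ≥ 23−18, i.e. δ+…+δ^5 ≥ 5/14.
At δ = 2/7: δ+…+δ^5 = 0.3992 ≥ 0.3571.
So cooperation is sustainable.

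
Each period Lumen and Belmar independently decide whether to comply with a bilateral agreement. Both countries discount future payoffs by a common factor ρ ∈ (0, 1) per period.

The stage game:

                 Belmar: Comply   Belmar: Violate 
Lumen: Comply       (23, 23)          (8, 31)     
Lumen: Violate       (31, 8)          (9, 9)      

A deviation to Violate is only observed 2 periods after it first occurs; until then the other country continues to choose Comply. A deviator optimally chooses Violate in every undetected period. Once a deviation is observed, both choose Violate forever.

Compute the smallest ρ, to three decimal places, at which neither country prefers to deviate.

Deviating for the 2 undetected periods gains 31−23 = 8 per period over cooperation, then loses 23−9 = 14 per period forever once punishment starts.
Gain: 8(1 + ρ + … + ρ^1); loss: 14·ρ^2/(1−ρ).
No profitable deviation ⇔ 8(1−ρ^2) ≤ 14·ρ^2, i.e. ρ^2 ≥ 8/(8+14) = 4/11.
Hence ρ ≥ (4/11)^(1/2) ≈ 0.603.

0.603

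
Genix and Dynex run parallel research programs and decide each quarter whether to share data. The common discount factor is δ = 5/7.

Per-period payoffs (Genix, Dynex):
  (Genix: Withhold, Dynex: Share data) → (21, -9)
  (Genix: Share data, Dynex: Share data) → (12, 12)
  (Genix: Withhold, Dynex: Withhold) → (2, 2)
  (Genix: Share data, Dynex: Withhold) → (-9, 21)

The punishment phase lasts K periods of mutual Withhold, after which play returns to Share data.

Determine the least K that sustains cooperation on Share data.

2

No profitable deviation requires (12−2)(δ+…+δ^K) ≥ 21−12, i.e. δ+…+δ^K ≥ 9/10 ≈ 0.9000.
With δ = 5/7, the partial sums are K=1: 0.7143, K=2: 1.2245.
K = 2 is the first length at which the sum reaches 0.9000.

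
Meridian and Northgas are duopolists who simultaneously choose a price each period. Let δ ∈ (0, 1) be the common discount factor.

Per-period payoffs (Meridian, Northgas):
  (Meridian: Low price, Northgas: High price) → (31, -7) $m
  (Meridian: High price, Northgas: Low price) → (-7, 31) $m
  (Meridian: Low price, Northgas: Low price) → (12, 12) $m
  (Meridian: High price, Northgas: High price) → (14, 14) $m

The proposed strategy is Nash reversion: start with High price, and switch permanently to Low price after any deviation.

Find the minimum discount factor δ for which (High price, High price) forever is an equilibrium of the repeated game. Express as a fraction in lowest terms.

14/(1−δ) ≥ 31 + 12δ/(1−δ)
14 ≥ 31 − 19δ
δ ≥ 17/19.

17/19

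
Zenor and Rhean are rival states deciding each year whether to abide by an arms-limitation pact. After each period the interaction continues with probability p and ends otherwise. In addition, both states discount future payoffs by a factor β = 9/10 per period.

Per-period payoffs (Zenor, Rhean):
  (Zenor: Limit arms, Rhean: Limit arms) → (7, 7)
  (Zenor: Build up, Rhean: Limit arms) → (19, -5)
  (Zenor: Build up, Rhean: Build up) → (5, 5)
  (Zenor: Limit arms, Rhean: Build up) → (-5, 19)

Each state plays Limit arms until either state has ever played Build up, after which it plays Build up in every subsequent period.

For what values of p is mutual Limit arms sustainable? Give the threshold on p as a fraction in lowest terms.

20/21

Expected continuation weight on next period's payoff is β·p = 9/10·p, which plays the role of the discount factor.
Cooperation requires 9/10·p ≥ (19−7)/(19−5) = 6/7, hence p ≥ 20/21.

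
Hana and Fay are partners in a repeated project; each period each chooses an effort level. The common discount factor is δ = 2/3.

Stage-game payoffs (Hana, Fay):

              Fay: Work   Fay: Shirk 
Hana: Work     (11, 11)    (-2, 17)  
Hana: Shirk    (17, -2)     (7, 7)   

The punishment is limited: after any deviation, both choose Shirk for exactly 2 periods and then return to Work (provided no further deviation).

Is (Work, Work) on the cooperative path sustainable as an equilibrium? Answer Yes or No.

IC: δ+…+δ^2 ≥ (17−11)/(11−7) = 3/2.
At δ = 2/3: partial sum = 1.1111 < 1.5000. Cooperation not sustainable.

No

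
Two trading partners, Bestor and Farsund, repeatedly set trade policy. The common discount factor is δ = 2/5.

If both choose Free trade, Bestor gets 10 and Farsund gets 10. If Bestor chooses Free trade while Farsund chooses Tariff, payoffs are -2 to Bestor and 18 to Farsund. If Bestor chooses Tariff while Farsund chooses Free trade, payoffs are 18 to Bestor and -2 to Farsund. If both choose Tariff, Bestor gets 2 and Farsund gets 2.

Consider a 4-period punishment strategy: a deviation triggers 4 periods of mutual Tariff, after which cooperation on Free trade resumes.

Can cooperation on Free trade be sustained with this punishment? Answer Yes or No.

No

Comparing payoff streams over the 5 periods until play realigns: cooperate → 10(1+δ+…+δ^4); deviate → 18 + 2(δ+…+δ^4).
Cooperation is sustained iff (10−2)(δ+…+δ^4) ≥ 18−10.
δ+…+δ^4 = 2/5·(1−(2/5)^4)/(1−2/5) = 0.6496, and (18−10)/(10−2) = 1.0000.
0.6496 < 1.0000, so cooperation is not sustainable.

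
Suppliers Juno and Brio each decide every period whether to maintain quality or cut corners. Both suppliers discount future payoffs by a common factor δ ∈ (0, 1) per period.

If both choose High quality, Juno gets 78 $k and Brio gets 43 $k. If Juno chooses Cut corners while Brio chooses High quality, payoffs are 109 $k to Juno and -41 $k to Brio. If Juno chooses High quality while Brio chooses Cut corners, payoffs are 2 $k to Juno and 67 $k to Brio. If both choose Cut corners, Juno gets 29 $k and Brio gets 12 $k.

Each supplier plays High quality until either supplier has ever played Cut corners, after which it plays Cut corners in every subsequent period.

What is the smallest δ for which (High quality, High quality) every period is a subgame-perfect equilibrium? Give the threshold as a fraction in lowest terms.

For Juno: deviation gain 109−78 = 31, per-period punishment loss 78−29 = 49. IC gives δ ≥ 31/80.
For Brio: gain 24, loss 31 per period, so δ ≥ 24/55.
The tighter constraint is Brio's, so cooperation needs δ ≥ 24/55.

24/55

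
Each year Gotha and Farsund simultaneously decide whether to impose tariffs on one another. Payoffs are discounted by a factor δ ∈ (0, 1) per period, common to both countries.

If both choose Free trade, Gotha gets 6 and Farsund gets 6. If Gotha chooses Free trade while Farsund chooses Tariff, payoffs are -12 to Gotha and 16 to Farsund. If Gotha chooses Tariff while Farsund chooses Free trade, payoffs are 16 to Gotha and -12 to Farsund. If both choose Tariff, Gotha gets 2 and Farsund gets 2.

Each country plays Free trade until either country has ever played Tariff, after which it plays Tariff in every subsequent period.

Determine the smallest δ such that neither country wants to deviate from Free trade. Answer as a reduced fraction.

Under grim trigger the critical discount factor is (T−C)/(T−P) with T = 16, C = 6, P = 2.
δ* = (16−6)/(16−2) = 10/14 = 5/7.

5/7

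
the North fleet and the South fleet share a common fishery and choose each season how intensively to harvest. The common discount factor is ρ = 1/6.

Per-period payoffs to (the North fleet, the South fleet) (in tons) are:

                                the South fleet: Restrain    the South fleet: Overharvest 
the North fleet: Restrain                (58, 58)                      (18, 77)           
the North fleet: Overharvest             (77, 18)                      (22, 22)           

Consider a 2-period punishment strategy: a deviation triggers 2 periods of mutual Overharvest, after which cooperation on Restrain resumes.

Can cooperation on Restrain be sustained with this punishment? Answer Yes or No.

IC: ρ+…+ρ^2 ≥ (77−58)/(58−22) = 19/36.
At ρ = 1/6: partial sum = 0.1944 < 0.5278. Cooperation not sustainable.

No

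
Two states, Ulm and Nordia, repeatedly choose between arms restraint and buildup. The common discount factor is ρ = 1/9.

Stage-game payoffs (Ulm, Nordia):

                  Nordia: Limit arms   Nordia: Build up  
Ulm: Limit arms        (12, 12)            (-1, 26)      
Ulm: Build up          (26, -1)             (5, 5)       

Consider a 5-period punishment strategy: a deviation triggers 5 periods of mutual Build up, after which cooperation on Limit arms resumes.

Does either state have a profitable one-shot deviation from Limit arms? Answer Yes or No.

Yes

A one-shot deviation gives 26 now, then 5 for 5 periods, then back to 12.
Gain from deviating: (26−12) today; loss: (12−5) in each of the next 5 periods.
No-deviation condition: (12−5)(ρ+…+ρ^5) ≥ 26−12, i.e. ρ+…+ρ^5 ≥ 2.
At ρ = 1/9: ρ+…+ρ^5 = 0.1250 < 2.0000.
So cooperation is not sustainable.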